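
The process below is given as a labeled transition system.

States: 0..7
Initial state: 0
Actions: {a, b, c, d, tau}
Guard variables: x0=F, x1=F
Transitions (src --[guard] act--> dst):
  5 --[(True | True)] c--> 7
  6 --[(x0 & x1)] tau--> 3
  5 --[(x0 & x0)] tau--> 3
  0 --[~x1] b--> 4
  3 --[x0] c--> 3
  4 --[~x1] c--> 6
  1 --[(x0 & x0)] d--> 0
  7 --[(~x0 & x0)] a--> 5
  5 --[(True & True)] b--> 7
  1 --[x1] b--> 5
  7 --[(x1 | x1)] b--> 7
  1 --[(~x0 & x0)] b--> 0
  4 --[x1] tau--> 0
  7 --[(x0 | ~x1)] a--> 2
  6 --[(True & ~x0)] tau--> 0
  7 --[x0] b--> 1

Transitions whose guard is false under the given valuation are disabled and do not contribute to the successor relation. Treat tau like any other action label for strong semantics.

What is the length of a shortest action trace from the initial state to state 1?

Layered search for 1:
  Layer 0: {0}
  Layer 1: {4}
  Layer 2: {6}
1 never appears.

Answer: UNREACHABLE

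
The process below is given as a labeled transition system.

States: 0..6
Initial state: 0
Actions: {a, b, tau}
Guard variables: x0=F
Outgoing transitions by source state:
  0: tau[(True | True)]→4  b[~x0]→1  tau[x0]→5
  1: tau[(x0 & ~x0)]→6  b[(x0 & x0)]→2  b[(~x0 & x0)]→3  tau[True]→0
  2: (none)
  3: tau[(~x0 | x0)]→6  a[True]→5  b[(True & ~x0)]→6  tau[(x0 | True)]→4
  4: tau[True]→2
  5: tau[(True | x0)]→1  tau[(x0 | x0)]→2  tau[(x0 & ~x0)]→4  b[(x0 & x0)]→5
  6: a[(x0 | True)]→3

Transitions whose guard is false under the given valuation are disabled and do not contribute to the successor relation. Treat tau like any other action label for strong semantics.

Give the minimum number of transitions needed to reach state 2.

Answer: 2

Trace:
Breadth-first toward 2:
  depth 0: {0}
  depth 1: {1,4}
  depth 2: {2}
first hit 2 at d=2 via tau·tau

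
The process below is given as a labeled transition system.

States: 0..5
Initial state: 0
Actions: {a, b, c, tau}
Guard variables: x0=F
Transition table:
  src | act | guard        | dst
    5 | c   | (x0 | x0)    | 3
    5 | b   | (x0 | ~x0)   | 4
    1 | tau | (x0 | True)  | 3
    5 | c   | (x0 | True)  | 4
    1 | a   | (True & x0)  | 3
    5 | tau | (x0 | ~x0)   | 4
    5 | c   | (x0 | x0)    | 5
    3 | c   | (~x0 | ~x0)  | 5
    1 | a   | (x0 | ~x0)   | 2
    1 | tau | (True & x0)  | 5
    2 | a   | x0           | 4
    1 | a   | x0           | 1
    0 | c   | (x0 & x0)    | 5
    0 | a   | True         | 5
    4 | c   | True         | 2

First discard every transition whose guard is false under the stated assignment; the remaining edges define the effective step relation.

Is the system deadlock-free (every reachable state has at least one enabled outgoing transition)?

Answer: DEADLOCK at state 2

Working:
Reachable = {0,2,4,5}
  0: a→5  [1 out]
  2: ∅  [no exit]
  4: c→2  [1 out]
  5: b→4  c→4  tau→4  [3 out]
trace reaching 2: a·b·c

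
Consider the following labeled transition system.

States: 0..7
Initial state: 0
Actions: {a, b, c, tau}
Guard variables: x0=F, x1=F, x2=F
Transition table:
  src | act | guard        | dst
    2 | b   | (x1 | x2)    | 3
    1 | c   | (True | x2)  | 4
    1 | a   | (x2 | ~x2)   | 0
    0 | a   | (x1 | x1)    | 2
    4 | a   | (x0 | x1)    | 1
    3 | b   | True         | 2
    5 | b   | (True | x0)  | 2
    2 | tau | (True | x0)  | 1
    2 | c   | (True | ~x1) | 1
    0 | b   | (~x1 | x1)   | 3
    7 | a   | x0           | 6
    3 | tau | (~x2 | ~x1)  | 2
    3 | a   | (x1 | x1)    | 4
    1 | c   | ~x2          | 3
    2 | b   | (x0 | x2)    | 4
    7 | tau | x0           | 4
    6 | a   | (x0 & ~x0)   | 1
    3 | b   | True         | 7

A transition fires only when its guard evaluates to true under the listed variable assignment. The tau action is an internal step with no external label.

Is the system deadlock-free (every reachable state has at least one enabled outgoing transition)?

Answer: DEADLOCK at state 4

Analysis:
R = {0,1,2,3,4,7}
  0: b→3  [deg 1]
  1: a→0  c→3  c→4  [deg 3]
  2: c→1  tau→1  [deg 2]
  3: b→2  b→7  tau→2  [deg 3]
  4: ∅  [no exit]
  7: ∅  [no exit]
trace reaching 4: b·b·tau·c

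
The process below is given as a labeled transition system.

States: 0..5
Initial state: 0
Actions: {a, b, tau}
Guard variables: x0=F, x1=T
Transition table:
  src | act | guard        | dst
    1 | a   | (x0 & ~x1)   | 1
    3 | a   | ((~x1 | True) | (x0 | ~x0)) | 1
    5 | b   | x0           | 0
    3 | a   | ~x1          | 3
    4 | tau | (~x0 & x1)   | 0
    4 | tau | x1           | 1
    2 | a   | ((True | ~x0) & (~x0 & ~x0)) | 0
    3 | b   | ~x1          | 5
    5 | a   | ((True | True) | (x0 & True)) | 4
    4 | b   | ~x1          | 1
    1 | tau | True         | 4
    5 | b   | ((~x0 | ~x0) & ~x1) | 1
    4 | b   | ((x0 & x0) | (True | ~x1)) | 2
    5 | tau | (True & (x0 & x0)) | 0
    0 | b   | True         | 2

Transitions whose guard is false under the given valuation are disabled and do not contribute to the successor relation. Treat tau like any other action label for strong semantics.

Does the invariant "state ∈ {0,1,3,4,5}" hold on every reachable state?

Safe = {0,1,3,4,5}
Reachable = {0,2}
  0: safe
  2: ✗ unsafe
reach 2 via b — violates

Answer: INVARIANT VIOLATED at state 2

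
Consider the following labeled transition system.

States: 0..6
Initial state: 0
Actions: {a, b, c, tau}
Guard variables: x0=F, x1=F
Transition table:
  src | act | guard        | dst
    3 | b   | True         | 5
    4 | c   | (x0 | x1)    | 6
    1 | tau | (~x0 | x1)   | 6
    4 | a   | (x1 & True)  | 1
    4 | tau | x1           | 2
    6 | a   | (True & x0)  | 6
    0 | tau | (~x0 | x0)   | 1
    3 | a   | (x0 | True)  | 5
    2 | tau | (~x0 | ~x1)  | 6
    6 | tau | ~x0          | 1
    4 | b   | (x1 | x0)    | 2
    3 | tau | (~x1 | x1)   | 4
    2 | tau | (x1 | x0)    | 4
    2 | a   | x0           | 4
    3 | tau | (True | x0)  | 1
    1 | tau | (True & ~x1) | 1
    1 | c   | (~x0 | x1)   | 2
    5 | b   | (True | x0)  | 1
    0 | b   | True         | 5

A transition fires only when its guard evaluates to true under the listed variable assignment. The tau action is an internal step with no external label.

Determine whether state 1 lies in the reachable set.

Answer: REACHABLE

Working:
After dropping false guards: 12 live edges.
Layer 0: {0}
Layer 1: {1,5}  cumulative {0,1,5}
Layer 2: {2,6}  cumulative {0,1,2,5,6}
Reach set: {0,1,2,5,6}
witness 1: tau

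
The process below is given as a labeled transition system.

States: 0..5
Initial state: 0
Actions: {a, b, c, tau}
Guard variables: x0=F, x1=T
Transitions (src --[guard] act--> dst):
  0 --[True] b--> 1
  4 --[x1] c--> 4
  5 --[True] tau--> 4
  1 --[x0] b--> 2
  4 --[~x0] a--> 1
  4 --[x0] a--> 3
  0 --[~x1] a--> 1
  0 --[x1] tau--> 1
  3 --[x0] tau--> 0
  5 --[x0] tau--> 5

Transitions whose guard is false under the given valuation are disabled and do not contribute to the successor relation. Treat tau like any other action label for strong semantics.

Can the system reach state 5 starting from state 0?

Guard filter leaves 5 enabled edge(s).
Layer 0: {0}
Layer 1: {1}  total {0,1}
Reach set: {0,1}

Answer: UNREACHABLE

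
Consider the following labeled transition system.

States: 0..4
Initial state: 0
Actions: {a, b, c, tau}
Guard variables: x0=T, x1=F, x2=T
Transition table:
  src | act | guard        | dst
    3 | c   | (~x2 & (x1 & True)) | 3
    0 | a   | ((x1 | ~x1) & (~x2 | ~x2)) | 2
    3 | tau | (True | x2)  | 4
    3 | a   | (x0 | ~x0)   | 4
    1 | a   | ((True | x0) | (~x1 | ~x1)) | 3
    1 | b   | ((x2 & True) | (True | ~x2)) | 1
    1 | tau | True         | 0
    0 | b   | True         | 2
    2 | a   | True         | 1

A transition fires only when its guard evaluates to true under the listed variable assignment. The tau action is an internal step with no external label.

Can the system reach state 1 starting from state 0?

After dropping false guards: 7 live edges.
depth 0: {0}
depth 1: {2}  cumulative {0,2}
depth 2: {1}  cumulative {0,1,2}
depth 3: {3}  cumulative {0,1,2,3}
depth 4: {4}  cumulative {0,1,2,3,4}
Reach set: {0,1,2,3,4}
trace reaching 1: b·a

Answer: REACHABLE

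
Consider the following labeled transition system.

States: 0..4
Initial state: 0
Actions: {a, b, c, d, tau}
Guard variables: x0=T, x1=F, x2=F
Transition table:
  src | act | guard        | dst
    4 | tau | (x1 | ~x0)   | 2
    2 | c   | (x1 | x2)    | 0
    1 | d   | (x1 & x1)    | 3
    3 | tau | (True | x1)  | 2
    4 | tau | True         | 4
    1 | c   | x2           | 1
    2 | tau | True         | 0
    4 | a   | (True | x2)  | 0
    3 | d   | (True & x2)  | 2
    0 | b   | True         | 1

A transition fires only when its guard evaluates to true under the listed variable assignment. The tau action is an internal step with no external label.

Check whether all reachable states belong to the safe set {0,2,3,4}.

Answer: INVARIANT VIOLATED at state 1

Analysis:
Allowed set {0,2,3,4}
R = {0,1}
  0: safe
  1: VIOLATES
reach 1 via b — violates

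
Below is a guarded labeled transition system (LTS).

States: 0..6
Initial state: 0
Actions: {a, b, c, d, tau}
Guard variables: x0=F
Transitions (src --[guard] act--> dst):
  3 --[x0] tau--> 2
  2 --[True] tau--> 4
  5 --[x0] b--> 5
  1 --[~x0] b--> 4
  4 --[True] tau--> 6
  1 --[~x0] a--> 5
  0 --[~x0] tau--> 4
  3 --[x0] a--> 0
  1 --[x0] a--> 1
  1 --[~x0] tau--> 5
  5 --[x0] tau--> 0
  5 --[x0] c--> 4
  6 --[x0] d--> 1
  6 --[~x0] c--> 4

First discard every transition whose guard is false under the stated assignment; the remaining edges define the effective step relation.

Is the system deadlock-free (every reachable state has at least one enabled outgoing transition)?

Answer: DEADLOCK-FREE

Working:
R = {0,4,6}
  0: tau→4  [1 out]
  4: tau→6  [1 out]
  6: c→4  [1 out]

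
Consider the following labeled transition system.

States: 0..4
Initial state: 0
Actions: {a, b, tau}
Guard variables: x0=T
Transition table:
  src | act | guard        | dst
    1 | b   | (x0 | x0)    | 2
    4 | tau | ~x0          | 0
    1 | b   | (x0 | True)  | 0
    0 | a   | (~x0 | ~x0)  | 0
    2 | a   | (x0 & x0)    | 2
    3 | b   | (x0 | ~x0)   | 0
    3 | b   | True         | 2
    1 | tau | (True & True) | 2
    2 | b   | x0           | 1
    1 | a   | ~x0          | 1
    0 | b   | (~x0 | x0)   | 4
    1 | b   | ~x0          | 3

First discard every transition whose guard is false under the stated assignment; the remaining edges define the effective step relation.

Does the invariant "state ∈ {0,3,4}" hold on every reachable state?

Answer: INVARIANT HOLDS

Working:
Allowed set {0,3,4}
Reachable = {0,4}
  0: ok
  4: ok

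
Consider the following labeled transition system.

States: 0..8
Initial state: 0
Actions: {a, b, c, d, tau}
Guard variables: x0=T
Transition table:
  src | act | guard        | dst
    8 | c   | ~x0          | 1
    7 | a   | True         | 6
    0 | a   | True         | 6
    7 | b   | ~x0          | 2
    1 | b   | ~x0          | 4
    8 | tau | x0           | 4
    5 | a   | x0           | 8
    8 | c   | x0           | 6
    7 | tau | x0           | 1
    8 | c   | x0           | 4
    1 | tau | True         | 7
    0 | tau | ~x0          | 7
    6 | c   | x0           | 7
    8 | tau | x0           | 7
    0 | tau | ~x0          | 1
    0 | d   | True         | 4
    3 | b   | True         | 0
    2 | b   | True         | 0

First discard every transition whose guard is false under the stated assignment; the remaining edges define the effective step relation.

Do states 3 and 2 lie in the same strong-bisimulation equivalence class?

Answer: BISIMILAR

Working:
Refine partition for ~:
  π0 = {{0,1,2,3,4,5,6,7,8}}
  π1 = {{0},{1},{2,3},{4},{5},{6},{7},{8}}
stable after 2 split(s): 8 block(s)
3∈{2,3}, 2∈{2,3}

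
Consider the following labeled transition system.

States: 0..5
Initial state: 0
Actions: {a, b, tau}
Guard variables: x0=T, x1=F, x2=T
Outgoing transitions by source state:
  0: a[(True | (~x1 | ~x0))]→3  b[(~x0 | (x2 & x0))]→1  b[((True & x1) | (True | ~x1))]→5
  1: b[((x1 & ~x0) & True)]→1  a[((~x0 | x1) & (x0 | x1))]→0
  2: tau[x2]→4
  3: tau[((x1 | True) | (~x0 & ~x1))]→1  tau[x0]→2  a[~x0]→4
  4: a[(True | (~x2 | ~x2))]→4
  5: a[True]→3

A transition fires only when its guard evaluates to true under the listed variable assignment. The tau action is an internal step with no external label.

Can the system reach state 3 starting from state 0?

Answer: REACHABLE

Analysis:
8 transition(s) survive guard evaluation.
Layer 0: {0}
Layer 1: {1,3,5}  now seen {0,1,3,5}
Layer 2: {2}  now seen {0,1,2,3,5}
Layer 3: {4}  now seen {0,1,2,3,4,5}
R = {0,1,2,3,4,5}
trace reaching 3: a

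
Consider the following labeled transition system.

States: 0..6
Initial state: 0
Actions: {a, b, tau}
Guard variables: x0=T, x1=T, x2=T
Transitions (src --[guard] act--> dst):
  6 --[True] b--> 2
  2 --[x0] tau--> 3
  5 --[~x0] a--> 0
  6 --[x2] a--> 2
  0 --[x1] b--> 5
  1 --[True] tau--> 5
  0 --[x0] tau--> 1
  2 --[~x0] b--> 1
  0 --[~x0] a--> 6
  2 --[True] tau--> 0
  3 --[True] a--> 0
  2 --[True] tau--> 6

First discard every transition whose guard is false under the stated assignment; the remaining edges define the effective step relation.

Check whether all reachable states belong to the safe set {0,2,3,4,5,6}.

Answer: INVARIANT VIOLATED at state 1

Trace:
Allowed set {0,2,3,4,5,6}
Reach set: {0,1,5}
  0: ✓
  1: VIOLATES
  5: ✓
witness against invariant: tau → 1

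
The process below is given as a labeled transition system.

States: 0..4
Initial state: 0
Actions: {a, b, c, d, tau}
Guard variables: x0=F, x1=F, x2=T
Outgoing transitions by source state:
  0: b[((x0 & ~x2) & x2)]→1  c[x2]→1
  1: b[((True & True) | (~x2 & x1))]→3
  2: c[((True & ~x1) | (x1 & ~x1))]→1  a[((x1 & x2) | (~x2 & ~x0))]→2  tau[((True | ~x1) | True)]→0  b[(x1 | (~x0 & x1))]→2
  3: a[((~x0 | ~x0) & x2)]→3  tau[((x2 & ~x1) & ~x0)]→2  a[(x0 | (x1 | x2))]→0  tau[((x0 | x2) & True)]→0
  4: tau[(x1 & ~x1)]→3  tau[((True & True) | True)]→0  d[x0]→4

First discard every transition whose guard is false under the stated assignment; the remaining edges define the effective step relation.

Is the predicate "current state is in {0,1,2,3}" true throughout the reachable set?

Allowed set {0,1,2,3}
R = {0,1,2,3}
  0: safe
  1: safe
  2: safe
  3: safe

Answer: INVARIANT HOLDS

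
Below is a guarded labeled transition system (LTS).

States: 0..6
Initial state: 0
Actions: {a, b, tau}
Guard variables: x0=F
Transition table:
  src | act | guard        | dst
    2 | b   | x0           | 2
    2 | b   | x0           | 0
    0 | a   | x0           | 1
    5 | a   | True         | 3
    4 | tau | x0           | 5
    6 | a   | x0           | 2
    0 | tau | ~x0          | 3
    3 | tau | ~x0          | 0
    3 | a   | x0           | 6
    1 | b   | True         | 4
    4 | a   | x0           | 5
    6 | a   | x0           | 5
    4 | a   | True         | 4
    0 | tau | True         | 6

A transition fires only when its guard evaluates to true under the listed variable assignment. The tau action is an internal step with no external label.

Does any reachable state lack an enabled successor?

R = {0,3,6}
  0: tau→3  tau→6  [2 out]
  3: tau→0  [1 out]
  6: ∅  [STUCK]
witness 6: tau

Answer: DEADLOCK at state 6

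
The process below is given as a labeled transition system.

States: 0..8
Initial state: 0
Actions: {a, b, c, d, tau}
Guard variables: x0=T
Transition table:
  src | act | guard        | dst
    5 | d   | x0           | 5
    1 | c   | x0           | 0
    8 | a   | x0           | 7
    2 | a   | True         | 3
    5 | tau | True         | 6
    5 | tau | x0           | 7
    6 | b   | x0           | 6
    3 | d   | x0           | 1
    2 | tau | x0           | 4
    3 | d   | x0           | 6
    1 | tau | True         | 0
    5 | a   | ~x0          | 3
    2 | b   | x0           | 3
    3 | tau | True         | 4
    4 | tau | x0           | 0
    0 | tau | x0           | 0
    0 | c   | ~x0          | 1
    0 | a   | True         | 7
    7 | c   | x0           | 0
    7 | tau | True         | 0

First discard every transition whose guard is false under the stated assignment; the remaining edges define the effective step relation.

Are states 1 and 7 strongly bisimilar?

Answer: BISIMILAR

Analysis:
Bisimulation quotient by refinement:
  round 0: {{0,1,2,3,4,5,6,7,8}}
  round 1: {{0},{1,7},{2},{3,5},{4},{6},{8}}
  round 2: {{0},{1,7},{2},{3},{4},{5},{6},{8}}
Fixed point at round 3; 8 class(es).
class of 1: {1,7}; class of 7: {1,7}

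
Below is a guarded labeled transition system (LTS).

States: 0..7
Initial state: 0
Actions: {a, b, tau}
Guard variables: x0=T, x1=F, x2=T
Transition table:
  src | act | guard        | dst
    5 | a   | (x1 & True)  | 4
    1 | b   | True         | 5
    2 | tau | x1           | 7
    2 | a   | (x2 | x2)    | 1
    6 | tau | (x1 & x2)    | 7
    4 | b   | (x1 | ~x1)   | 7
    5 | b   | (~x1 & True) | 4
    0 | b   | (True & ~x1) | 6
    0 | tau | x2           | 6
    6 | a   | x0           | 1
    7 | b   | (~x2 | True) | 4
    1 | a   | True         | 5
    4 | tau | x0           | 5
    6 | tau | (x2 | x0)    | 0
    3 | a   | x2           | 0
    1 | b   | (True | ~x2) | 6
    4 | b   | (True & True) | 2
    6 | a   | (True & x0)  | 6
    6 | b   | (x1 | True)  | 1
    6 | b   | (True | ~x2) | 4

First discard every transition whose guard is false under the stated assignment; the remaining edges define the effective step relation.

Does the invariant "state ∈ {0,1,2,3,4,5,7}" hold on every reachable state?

Safe = {0,1,2,3,4,5,7}
Reach set: {0,1,2,4,5,6,7}
  0: safe
  1: safe
  2: safe
  4: safe
  5: safe
  6: outside
  7: safe
witness against invariant: b → 6

Answer: INVARIANT VIOLATED at state 6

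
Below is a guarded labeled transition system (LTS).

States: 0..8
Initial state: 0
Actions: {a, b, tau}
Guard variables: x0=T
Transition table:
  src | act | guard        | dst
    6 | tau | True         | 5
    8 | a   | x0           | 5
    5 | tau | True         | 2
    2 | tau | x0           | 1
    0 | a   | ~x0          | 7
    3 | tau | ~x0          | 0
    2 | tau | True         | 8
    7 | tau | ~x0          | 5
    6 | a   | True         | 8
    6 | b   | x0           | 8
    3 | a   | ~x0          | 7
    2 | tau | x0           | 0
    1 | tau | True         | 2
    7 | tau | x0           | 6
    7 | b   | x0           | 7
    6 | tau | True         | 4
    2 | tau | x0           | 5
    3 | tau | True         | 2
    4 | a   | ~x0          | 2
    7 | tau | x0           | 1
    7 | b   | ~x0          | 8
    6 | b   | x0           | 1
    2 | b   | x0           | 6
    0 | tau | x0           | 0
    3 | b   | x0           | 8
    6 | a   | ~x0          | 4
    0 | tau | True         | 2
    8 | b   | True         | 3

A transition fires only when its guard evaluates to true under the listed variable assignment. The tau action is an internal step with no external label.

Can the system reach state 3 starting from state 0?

Answer: REACHABLE

Trace:
21 transition(s) survive guard evaluation.
depth 0: {0}
depth 1: {2}  now seen {0,2}
depth 2: {1,5,6,8}  now seen {0,1,2,5,6,8}
depth 3: {3,4}  now seen {0,1,2,3,4,5,6,8}
Reachable = {0,1,2,3,4,5,6,8}
trace reaching 3: tau·tau·b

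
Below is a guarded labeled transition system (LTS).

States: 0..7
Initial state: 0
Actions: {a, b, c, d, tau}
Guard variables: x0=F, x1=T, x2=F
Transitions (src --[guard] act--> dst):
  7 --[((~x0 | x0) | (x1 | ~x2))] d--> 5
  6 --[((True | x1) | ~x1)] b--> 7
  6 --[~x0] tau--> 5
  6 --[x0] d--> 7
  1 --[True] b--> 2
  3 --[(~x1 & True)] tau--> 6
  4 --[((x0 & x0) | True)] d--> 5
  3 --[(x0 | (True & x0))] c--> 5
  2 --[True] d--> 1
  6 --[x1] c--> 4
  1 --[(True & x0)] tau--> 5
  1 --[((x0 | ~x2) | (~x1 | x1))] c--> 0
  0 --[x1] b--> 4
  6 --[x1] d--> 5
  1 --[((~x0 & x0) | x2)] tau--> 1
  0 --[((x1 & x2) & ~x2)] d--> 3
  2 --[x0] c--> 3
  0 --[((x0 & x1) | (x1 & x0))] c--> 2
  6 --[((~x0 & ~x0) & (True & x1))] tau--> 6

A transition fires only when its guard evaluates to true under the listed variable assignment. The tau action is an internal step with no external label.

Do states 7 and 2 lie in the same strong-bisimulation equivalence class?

Answer: NOT BISIMILAR

Trace:
Bisimulation quotient by refinement:
  round 0: {{0,1,2,3,4,5,6,7}}
  round 1: {{0},{1},{2,4,7},{3,5},{6}}
  round 2: {{0},{1},{2},{3,5},{4,7},{6}}
stable after 3 split(s): 6 block(s)
7∈{4,7}, 2∈{2}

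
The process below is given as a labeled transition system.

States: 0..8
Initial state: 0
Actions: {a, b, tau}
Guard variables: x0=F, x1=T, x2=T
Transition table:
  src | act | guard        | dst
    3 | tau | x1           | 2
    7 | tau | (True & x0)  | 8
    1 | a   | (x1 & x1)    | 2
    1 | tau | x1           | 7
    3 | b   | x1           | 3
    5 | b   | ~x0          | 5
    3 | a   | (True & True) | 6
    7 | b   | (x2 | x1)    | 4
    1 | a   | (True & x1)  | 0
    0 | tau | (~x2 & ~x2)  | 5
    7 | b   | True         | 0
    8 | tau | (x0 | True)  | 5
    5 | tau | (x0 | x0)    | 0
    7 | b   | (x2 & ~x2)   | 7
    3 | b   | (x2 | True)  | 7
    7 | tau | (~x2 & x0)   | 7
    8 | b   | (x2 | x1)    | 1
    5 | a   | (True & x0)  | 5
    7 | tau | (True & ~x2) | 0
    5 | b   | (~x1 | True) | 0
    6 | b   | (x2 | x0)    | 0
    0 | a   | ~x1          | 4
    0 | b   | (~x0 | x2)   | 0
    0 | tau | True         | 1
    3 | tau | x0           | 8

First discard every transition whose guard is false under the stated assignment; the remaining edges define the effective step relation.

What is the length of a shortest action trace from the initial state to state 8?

Answer: UNREACHABLE

Trace:
Layered search for 8:
  L0 = {0}
  L1 = {1}
  L2 = {2,7}
  L3 = {4}
8 never appears.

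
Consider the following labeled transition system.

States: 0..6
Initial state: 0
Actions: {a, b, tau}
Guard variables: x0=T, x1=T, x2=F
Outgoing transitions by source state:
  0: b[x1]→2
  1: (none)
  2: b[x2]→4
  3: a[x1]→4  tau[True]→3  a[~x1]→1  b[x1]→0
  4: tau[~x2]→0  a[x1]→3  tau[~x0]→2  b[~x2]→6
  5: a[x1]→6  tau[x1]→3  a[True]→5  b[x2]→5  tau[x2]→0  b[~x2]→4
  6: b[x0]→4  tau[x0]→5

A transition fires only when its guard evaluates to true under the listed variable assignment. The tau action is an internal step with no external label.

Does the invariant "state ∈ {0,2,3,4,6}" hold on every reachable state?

Allowed set {0,2,3,4,6}
R = {0,2}
  0: ok
  2: ok

Answer: INVARIANT HOLDS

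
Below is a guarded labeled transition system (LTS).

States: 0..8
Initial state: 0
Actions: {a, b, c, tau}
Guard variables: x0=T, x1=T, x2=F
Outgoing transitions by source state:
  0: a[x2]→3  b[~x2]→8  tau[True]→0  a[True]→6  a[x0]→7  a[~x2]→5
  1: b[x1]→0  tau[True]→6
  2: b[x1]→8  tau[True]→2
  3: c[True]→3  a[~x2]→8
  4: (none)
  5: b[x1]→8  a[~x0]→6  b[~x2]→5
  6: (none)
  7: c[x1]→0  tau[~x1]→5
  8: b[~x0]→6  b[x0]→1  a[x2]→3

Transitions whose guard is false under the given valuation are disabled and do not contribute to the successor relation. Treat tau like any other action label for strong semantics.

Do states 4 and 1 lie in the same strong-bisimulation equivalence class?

Bisimulation quotient by refinement:
  π0 = {{0,1,2,3,4,5,6,7,8}}
  π1 = {{0},{1,2},{3},{4,6},{5,8},{7}}
  π2 = {{0},{1},{2},{3},{4,6},{5},{7},{8}}
Fixed point at round 3; 8 class(es).
class of 4: {4,6}; class of 1: {1}

Answer: NOT BISIMILAR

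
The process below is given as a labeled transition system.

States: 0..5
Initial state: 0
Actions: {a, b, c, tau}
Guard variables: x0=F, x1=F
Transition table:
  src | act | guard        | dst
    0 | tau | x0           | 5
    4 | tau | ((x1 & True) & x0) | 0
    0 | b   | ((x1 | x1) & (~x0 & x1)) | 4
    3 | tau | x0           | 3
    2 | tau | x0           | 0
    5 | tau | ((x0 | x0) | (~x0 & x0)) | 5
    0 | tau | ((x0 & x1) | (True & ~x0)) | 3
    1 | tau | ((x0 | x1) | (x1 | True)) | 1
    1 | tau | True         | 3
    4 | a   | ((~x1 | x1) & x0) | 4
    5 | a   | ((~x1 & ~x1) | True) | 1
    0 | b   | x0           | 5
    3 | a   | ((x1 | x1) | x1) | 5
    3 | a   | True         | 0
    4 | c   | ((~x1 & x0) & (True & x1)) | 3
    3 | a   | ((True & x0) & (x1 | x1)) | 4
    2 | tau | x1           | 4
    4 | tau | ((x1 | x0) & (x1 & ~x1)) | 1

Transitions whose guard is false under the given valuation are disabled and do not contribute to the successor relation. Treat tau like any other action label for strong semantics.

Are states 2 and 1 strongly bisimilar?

Answer: NOT BISIMILAR

Trace:
Refine partition for ~:
  P[0] = {{0,1,2,3,4,5}}
  P[1] = {{0,1},{2,4},{3,5}}
  P[2] = {{0},{1},{2,4},{3,5}}
  P[3] = {{0},{1},{2,4},{3},{5}}
5 equivalence class(es) (converged in 4)
[2]={2,4}  [1]={1}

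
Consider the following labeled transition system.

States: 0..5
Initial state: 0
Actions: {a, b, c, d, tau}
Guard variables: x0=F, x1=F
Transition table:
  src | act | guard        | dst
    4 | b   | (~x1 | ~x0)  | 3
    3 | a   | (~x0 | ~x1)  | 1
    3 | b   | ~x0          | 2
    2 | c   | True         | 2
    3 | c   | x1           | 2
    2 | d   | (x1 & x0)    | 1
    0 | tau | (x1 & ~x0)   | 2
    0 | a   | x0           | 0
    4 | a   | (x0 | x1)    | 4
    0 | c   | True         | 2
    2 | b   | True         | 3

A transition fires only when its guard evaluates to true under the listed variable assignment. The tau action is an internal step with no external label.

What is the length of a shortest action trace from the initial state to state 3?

BFS to 3:
  depth 0: {0}
  depth 1: {2}
  depth 2: {3}
first hit 3 at d=2 via c·b

Answer: 2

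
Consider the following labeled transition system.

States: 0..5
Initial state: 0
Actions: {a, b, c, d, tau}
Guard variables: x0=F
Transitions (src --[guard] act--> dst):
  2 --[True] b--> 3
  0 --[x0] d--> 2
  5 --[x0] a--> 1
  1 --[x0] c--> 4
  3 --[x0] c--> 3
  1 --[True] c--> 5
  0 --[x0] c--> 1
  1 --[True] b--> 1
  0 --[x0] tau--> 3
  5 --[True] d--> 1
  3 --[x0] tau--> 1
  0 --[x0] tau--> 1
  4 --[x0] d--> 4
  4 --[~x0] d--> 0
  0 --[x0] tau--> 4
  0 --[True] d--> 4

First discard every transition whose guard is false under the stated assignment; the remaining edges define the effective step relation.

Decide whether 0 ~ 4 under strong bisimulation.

Bisimulation quotient by refinement:
  round 0: {{0,1,2,3,4,5}}
  round 1: {{0,4,5},{1},{2},{3}}
  round 2: {{0,4},{1},{2},{3},{5}}
stable after 3 split(s): 5 block(s)
class of 0: {0,4}; class of 4: {0,4}

Answer: BISIMILAR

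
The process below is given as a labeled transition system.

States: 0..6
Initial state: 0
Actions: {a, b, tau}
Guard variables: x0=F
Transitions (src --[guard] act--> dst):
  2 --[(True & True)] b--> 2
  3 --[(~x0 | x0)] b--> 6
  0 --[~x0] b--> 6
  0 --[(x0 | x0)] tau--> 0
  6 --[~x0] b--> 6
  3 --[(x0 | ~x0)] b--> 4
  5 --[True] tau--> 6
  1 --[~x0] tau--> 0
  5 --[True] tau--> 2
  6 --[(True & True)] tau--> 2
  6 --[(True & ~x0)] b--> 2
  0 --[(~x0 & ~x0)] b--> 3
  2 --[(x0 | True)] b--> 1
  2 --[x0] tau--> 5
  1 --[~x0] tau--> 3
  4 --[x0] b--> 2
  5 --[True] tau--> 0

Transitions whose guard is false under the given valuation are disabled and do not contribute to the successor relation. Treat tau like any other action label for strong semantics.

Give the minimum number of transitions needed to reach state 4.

Answer: 2

Trace:
Layered search for 4:
  L0 = {0}
  L1 = {3,6}
  L2 = {2,4}
4 enters at depth 2; path b·b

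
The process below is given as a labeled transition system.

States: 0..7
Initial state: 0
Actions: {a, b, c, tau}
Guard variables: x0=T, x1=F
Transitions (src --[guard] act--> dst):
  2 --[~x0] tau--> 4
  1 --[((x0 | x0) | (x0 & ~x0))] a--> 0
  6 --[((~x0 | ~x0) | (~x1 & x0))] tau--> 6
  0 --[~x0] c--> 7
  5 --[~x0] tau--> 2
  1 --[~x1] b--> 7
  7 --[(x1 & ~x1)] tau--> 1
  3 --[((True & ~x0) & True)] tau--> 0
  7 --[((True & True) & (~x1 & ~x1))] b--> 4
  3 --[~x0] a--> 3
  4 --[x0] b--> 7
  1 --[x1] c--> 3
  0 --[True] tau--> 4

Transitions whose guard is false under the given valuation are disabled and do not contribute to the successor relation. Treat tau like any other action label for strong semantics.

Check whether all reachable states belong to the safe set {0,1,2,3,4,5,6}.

Allowed set {0,1,2,3,4,5,6}
R = {0,4,7}
  0: ok
  4: ok
  7: outside
witness against invariant: tau·b → 7

Answer: INVARIANT VIOLATED at state 7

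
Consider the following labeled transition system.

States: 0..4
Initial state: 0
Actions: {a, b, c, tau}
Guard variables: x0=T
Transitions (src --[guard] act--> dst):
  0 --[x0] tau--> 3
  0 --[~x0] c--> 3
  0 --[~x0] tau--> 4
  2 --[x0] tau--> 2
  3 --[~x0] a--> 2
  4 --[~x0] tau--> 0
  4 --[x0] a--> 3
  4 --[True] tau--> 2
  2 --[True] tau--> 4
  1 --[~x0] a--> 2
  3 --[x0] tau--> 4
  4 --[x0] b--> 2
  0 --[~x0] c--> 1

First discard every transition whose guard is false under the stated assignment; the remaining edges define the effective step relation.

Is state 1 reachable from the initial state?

After dropping false guards: 7 live edges.
Layer 0: {0}
Layer 1: {3}  cumulative {0,3}
Layer 2: {4}  cumulative {0,3,4}
Layer 3: {2}  cumulative {0,2,3,4}
R = {0,2,3,4}

Answer: UNREACHABLE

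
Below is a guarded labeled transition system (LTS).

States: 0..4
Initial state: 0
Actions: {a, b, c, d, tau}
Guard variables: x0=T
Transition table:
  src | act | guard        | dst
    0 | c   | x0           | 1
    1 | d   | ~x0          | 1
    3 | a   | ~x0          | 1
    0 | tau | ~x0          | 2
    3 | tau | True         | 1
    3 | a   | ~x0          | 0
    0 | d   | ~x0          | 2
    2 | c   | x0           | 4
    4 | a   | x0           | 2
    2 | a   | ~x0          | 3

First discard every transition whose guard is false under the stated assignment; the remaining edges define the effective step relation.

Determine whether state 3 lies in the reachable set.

Answer: UNREACHABLE

Trace:
After dropping false guards: 4 live edges.
L0 = {0}
L1 = {1}  cumulative {0,1}
Reach set: {0,1}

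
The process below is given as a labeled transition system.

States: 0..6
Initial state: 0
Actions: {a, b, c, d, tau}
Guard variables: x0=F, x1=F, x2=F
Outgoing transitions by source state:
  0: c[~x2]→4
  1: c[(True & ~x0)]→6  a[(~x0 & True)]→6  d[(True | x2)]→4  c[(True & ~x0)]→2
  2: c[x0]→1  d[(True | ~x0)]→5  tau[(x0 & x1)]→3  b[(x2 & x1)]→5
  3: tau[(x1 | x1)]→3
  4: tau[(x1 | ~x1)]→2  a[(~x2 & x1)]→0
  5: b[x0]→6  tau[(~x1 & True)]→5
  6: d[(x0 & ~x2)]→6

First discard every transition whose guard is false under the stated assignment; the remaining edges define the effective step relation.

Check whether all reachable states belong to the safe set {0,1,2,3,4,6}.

Answer: INVARIANT VIOLATED at state 5

Working:
Inv-set: {0,1,2,3,4,6}
Reachable = {0,2,4,5}
  0: safe
  2: safe
  4: safe
  5: outside
reach 5 via c·tau·d — violates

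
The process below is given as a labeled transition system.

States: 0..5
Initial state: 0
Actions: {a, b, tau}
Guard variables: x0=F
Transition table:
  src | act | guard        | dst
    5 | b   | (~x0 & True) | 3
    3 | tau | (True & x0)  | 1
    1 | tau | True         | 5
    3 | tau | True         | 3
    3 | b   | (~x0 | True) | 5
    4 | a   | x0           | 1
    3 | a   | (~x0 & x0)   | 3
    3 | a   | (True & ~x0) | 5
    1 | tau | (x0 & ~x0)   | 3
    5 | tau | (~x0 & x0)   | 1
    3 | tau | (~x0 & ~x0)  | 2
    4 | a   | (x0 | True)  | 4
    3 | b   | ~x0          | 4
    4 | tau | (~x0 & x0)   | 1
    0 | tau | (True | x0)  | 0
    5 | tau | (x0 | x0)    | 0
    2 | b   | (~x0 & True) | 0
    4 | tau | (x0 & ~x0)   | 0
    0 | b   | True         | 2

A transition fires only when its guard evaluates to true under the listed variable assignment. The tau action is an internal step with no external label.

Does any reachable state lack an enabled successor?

Reachable = {0,2}
  0: b→2  tau→0  [deg 2]
  2: b→0  [deg 1]

Answer: DEADLOCK-FREE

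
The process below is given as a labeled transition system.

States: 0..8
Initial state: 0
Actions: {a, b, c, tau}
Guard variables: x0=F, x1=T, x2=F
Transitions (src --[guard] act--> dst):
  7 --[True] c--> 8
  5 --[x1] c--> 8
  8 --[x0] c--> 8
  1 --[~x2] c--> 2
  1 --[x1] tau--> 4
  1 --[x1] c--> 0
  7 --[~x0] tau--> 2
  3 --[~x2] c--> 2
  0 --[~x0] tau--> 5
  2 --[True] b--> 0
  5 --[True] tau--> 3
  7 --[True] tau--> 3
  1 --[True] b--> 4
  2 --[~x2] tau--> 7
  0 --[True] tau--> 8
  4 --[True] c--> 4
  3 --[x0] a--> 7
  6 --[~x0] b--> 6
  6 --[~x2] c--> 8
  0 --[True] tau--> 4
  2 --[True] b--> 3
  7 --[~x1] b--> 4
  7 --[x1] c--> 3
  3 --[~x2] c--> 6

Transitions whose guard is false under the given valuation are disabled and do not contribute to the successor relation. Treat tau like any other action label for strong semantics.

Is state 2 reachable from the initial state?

Answer: REACHABLE

Working:
After dropping false guards: 21 live edges.
L0 = {0}
L1 = {4,5,8}  cumulative {0,4,5,8}
L2 = {3}  cumulative {0,3,4,5,8}
L3 = {2,6}  cumulative {0,2,3,4,5,6,8}
L4 = {7}  cumulative {0,2,3,4,5,6,7,8}
R = {0,2,3,4,5,6,7,8}
witness 2: tau·tau·c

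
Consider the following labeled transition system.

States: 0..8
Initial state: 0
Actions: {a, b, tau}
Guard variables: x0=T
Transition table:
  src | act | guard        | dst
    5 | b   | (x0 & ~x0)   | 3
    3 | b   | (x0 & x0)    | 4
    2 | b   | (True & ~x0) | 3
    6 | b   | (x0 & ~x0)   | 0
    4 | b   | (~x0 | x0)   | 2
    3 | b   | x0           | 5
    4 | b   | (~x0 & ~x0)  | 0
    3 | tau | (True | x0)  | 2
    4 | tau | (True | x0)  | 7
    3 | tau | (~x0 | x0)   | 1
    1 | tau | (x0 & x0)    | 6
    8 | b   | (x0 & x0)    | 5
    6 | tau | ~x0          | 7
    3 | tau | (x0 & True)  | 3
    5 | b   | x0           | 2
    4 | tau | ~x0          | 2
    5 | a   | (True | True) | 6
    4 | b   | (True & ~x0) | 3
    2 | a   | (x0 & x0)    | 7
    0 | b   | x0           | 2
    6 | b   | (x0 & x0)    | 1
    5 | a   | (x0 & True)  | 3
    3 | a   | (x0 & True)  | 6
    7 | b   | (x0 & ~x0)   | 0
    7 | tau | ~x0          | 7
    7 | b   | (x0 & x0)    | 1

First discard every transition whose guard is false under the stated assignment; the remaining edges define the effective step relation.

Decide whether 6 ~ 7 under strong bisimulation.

Compute ~ classes (split until stable):
  π0 = {{0,1,2,3,4,5,6,7,8}}
  π1 = {{0,6,7,8},{1},{2},{3},{4},{5}}
  π2 = {{0},{1},{2},{3},{4},{5},{6,7},{8}}
stable after 3 split(s): 8 block(s)
class of 6: {6,7}; class of 7: {6,7}

Answer: BISIMILAR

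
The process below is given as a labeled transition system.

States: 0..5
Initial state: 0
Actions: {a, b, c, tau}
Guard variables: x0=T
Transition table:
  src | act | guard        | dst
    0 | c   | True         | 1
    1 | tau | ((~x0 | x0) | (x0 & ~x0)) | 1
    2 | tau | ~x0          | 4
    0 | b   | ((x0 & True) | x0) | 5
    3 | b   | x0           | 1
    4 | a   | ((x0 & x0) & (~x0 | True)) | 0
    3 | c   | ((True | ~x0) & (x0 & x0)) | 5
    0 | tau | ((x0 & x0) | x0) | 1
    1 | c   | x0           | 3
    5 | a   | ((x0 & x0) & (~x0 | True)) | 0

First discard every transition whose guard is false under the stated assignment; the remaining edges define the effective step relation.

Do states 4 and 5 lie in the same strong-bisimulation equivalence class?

Answer: BISIMILAR

Trace:
Bisimulation quotient by refinement:
  P[0] = {{0,1,2,3,4,5}}
  P[1] = {{0},{1},{2},{3},{4,5}}
stable after 2 split(s): 5 block(s)
class of 4: {4,5}; class of 5: {4,5}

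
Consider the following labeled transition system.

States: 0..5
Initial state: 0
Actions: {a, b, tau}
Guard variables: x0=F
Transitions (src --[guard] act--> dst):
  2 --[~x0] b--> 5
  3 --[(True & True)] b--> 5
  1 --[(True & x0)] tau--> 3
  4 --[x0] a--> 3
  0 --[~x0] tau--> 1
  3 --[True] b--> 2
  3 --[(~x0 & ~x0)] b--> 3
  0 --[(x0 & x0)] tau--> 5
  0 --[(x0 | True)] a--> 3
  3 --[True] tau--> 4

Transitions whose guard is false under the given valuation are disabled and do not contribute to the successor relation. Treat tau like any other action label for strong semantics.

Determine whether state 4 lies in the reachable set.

Answer: REACHABLE

Working:
7 transition(s) survive guard evaluation.
L0 = {0}
L1 = {1,3}  now seen {0,1,3}
L2 = {2,4,5}  now seen {0,1,2,3,4,5}
Reachable = {0,1,2,3,4,5}
Path to 4: a·tau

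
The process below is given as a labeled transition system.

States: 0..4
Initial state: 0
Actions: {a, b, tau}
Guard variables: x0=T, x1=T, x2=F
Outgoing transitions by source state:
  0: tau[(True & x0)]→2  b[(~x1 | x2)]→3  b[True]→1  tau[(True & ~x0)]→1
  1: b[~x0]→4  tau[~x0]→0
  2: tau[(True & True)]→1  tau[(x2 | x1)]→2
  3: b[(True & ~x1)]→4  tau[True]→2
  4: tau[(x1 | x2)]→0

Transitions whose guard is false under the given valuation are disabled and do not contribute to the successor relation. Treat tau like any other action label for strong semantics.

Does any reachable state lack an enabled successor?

Reachable = {0,1,2}
  0: b→1  tau→2  [2 out]
  1: ∅  [STUCK]
  2: tau→1  tau→2  [2 out]
witness 1: b

Answer: DEADLOCK at state 1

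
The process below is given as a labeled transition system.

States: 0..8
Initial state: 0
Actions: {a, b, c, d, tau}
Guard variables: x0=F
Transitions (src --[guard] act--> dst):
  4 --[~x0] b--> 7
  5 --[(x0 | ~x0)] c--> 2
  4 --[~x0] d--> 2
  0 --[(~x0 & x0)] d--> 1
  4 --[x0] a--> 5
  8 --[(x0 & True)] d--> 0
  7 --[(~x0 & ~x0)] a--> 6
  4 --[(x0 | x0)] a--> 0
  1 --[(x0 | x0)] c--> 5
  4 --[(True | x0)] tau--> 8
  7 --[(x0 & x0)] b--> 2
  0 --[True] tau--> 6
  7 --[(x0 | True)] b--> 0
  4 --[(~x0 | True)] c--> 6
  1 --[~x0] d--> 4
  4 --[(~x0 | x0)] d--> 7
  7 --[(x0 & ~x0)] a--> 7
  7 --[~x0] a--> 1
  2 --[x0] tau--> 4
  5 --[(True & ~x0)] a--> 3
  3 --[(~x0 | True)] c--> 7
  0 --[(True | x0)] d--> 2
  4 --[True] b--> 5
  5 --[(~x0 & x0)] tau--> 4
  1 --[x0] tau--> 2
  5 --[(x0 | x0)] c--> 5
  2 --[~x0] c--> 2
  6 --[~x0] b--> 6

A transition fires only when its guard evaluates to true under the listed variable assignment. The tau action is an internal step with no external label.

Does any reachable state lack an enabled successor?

R = {0,2,6}
  0: d→2  tau→6  [2 exit(s)]
  2: c→2  [1 exit(s)]
  6: b→6  [1 exit(s)]

Answer: DEADLOCK-FREE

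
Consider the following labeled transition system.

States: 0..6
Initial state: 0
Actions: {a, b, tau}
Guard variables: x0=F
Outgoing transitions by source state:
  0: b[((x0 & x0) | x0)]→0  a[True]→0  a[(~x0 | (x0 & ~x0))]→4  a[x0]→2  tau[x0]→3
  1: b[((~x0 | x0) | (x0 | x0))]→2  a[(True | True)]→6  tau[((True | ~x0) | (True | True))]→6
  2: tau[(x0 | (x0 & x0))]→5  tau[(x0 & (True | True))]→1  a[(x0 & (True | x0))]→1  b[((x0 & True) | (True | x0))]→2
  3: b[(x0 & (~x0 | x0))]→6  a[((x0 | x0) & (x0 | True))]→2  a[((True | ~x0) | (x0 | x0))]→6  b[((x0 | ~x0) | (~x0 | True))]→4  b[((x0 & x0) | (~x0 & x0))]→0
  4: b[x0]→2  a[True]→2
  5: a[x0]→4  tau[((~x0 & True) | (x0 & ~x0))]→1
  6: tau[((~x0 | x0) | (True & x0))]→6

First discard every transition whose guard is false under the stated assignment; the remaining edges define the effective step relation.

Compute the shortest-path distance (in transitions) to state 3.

Breadth-first toward 3:
  L0 = {0}
  L1 = {4}
  L2 = {2}
3 never appears.

Answer: UNREACHABLE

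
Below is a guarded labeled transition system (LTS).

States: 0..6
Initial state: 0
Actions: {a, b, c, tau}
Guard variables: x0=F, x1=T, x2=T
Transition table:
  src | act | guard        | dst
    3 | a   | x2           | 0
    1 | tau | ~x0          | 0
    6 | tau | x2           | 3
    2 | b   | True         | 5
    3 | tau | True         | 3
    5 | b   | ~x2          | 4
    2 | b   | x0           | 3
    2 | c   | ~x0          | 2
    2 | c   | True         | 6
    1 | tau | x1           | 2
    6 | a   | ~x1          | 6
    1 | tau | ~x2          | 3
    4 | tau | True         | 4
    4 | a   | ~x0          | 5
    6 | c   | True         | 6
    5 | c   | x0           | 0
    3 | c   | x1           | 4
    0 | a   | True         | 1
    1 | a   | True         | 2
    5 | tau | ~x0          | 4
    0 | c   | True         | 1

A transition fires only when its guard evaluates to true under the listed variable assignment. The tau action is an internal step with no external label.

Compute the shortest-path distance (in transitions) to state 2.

Breadth-first toward 2:
  L0 = {0}
  L1 = {1}
  L2 = {2}
depth(2)=2, e.g. a·a

Answer: 2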